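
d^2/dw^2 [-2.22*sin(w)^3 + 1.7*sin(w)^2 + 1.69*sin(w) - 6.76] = -0.0250000000000004*sin(w) - 4.995*sin(3*w) + 3.4*cos(2*w)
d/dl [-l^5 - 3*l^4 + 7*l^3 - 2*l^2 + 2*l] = -5*l^4 - 12*l^3 + 21*l^2 - 4*l + 2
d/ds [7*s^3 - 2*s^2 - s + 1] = 21*s^2 - 4*s - 1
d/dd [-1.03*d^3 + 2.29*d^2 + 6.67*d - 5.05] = -3.09*d^2 + 4.58*d + 6.67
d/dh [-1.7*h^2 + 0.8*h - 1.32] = 0.8 - 3.4*h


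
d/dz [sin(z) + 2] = cos(z)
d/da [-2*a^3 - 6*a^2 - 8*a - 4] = -6*a^2 - 12*a - 8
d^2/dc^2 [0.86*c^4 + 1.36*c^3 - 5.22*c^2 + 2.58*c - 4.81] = 10.32*c^2 + 8.16*c - 10.44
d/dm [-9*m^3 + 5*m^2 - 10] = m*(10 - 27*m)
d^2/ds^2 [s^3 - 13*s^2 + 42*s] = 6*s - 26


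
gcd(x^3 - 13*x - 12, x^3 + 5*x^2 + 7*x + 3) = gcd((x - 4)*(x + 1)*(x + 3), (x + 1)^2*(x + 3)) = x^2 + 4*x + 3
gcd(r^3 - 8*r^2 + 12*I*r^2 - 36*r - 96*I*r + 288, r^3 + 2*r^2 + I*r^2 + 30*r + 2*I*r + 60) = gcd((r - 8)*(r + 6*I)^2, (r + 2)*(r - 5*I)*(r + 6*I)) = r + 6*I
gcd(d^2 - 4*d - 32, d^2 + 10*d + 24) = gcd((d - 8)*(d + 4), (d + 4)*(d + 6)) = d + 4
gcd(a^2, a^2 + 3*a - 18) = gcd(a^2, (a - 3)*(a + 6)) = 1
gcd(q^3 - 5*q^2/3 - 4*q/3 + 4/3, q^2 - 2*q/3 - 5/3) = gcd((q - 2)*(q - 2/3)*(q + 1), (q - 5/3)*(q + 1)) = q + 1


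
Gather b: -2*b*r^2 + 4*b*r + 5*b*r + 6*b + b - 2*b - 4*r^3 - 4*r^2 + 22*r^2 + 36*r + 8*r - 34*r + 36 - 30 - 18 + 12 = b*(-2*r^2 + 9*r + 5) - 4*r^3 + 18*r^2 + 10*r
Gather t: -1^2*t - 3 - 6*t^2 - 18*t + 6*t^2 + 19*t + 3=0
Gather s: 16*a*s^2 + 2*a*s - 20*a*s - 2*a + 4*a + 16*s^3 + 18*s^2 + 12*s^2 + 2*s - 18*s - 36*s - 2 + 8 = 2*a + 16*s^3 + s^2*(16*a + 30) + s*(-18*a - 52) + 6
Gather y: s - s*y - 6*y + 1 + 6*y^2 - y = s + 6*y^2 + y*(-s - 7) + 1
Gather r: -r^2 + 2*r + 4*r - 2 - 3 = -r^2 + 6*r - 5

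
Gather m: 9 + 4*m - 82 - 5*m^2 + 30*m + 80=-5*m^2 + 34*m + 7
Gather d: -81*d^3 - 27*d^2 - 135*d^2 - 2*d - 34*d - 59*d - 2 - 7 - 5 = -81*d^3 - 162*d^2 - 95*d - 14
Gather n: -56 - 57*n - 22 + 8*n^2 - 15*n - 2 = 8*n^2 - 72*n - 80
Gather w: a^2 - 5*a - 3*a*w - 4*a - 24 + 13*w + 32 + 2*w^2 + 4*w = a^2 - 9*a + 2*w^2 + w*(17 - 3*a) + 8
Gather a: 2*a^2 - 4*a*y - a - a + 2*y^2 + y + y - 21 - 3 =2*a^2 + a*(-4*y - 2) + 2*y^2 + 2*y - 24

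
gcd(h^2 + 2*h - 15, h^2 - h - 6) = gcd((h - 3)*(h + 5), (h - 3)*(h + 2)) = h - 3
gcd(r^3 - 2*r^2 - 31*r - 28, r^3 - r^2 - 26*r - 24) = r^2 + 5*r + 4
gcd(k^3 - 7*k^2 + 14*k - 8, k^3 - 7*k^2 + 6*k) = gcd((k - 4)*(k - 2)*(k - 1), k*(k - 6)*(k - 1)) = k - 1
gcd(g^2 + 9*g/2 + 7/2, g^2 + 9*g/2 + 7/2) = g^2 + 9*g/2 + 7/2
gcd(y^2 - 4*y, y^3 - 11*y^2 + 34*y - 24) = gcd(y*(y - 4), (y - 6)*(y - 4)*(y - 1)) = y - 4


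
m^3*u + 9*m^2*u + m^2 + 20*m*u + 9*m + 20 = (m + 4)*(m + 5)*(m*u + 1)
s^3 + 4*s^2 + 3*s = s*(s + 1)*(s + 3)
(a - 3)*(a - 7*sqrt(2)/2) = a^2 - 7*sqrt(2)*a/2 - 3*a + 21*sqrt(2)/2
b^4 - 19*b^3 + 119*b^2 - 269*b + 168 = (b - 8)*(b - 7)*(b - 3)*(b - 1)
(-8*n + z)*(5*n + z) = -40*n^2 - 3*n*z + z^2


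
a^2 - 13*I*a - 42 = (a - 7*I)*(a - 6*I)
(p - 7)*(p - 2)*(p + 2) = p^3 - 7*p^2 - 4*p + 28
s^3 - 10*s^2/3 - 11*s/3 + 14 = (s - 3)*(s - 7/3)*(s + 2)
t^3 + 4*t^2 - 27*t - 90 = (t - 5)*(t + 3)*(t + 6)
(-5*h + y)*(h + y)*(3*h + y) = -15*h^3 - 17*h^2*y - h*y^2 + y^3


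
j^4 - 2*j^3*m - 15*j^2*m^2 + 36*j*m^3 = j*(j - 3*m)^2*(j + 4*m)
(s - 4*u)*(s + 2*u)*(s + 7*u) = s^3 + 5*s^2*u - 22*s*u^2 - 56*u^3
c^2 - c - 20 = (c - 5)*(c + 4)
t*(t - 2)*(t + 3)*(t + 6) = t^4 + 7*t^3 - 36*t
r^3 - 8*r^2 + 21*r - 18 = (r - 3)^2*(r - 2)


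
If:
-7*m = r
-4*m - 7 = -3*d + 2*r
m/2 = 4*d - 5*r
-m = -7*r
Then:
No Solution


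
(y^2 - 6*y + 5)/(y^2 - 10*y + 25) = (y - 1)/(y - 5)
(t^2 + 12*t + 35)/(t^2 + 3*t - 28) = (t + 5)/(t - 4)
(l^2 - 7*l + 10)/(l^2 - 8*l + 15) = (l - 2)/(l - 3)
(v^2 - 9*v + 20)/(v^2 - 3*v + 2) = (v^2 - 9*v + 20)/(v^2 - 3*v + 2)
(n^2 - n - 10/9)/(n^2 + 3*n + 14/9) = (3*n - 5)/(3*n + 7)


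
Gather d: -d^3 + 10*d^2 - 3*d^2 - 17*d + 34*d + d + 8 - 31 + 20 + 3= -d^3 + 7*d^2 + 18*d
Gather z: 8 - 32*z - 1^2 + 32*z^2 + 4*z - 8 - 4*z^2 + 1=28*z^2 - 28*z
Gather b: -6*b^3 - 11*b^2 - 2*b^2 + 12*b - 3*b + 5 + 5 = -6*b^3 - 13*b^2 + 9*b + 10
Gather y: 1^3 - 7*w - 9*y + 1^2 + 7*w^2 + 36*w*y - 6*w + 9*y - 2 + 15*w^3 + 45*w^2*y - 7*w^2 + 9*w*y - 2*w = 15*w^3 - 15*w + y*(45*w^2 + 45*w)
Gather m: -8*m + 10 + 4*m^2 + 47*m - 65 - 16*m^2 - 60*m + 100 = -12*m^2 - 21*m + 45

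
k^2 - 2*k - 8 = (k - 4)*(k + 2)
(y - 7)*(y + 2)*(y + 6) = y^3 + y^2 - 44*y - 84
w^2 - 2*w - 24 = (w - 6)*(w + 4)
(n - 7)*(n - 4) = n^2 - 11*n + 28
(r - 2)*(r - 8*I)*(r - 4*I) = r^3 - 2*r^2 - 12*I*r^2 - 32*r + 24*I*r + 64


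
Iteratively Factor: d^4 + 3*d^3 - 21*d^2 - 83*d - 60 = (d + 3)*(d^3 - 21*d - 20) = (d - 5)*(d + 3)*(d^2 + 5*d + 4) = (d - 5)*(d + 1)*(d + 3)*(d + 4)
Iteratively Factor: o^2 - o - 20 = (o - 5)*(o + 4)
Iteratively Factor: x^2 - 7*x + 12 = (x - 4)*(x - 3)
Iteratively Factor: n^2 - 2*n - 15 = (n + 3)*(n - 5)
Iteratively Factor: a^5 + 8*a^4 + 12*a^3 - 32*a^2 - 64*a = (a + 4)*(a^4 + 4*a^3 - 4*a^2 - 16*a) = (a + 4)^2*(a^3 - 4*a) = a*(a + 4)^2*(a^2 - 4) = a*(a + 2)*(a + 4)^2*(a - 2)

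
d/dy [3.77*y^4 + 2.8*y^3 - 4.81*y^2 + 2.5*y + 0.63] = 15.08*y^3 + 8.4*y^2 - 9.62*y + 2.5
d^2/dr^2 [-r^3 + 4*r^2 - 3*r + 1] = 8 - 6*r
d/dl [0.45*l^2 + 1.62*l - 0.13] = 0.9*l + 1.62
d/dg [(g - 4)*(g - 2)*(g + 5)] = 3*g^2 - 2*g - 22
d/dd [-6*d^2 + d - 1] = 1 - 12*d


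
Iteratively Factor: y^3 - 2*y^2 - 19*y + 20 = (y - 1)*(y^2 - y - 20) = (y - 1)*(y + 4)*(y - 5)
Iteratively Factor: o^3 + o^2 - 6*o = (o - 2)*(o^2 + 3*o) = (o - 2)*(o + 3)*(o)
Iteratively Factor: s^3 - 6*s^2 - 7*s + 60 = (s - 4)*(s^2 - 2*s - 15) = (s - 4)*(s + 3)*(s - 5)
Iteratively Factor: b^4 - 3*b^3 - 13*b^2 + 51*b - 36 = (b - 1)*(b^3 - 2*b^2 - 15*b + 36) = (b - 1)*(b + 4)*(b^2 - 6*b + 9) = (b - 3)*(b - 1)*(b + 4)*(b - 3)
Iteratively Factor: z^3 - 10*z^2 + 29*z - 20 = (z - 4)*(z^2 - 6*z + 5) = (z - 5)*(z - 4)*(z - 1)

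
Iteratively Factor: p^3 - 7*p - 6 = (p + 1)*(p^2 - p - 6) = (p - 3)*(p + 1)*(p + 2)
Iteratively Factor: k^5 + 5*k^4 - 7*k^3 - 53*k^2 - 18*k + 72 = (k - 3)*(k^4 + 8*k^3 + 17*k^2 - 2*k - 24) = (k - 3)*(k - 1)*(k^3 + 9*k^2 + 26*k + 24) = (k - 3)*(k - 1)*(k + 3)*(k^2 + 6*k + 8) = (k - 3)*(k - 1)*(k + 3)*(k + 4)*(k + 2)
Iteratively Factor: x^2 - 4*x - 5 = (x - 5)*(x + 1)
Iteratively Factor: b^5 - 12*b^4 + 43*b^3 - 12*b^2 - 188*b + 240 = (b - 5)*(b^4 - 7*b^3 + 8*b^2 + 28*b - 48) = (b - 5)*(b - 4)*(b^3 - 3*b^2 - 4*b + 12) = (b - 5)*(b - 4)*(b + 2)*(b^2 - 5*b + 6) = (b - 5)*(b - 4)*(b - 2)*(b + 2)*(b - 3)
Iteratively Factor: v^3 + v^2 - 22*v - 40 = (v - 5)*(v^2 + 6*v + 8) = (v - 5)*(v + 2)*(v + 4)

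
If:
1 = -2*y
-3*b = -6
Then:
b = 2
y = -1/2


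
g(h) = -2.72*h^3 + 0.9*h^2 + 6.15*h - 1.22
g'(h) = -8.16*h^2 + 1.8*h + 6.15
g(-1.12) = -3.16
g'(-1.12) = -6.10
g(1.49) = 0.94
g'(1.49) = -9.28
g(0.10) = -0.60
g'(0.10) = 6.25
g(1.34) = 2.09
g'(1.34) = -6.09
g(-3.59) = 114.15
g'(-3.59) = -105.48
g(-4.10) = 176.16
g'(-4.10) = -138.40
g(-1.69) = 4.09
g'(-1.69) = -20.20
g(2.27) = -14.44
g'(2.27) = -31.81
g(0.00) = -1.22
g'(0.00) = 6.15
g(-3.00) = 61.87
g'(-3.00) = -72.69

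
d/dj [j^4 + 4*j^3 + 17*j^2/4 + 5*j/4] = 4*j^3 + 12*j^2 + 17*j/2 + 5/4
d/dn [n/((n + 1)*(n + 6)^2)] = (-2*n*(n + 1) - n*(n + 6) + (n + 1)*(n + 6))/((n + 1)^2*(n + 6)^3)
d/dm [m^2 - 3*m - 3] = 2*m - 3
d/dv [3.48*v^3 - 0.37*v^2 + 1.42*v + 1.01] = 10.44*v^2 - 0.74*v + 1.42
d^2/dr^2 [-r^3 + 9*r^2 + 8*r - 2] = 18 - 6*r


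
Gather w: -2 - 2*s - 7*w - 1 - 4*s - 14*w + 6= -6*s - 21*w + 3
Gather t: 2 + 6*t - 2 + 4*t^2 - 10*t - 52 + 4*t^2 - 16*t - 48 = 8*t^2 - 20*t - 100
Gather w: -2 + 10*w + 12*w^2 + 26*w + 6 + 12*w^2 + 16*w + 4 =24*w^2 + 52*w + 8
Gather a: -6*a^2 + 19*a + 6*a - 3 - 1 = -6*a^2 + 25*a - 4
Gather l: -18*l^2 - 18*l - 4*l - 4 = -18*l^2 - 22*l - 4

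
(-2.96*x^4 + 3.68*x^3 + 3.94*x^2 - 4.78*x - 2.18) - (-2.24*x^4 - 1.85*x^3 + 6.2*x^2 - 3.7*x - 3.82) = -0.72*x^4 + 5.53*x^3 - 2.26*x^2 - 1.08*x + 1.64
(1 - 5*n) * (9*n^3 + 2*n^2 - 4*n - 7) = -45*n^4 - n^3 + 22*n^2 + 31*n - 7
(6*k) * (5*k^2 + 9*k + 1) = 30*k^3 + 54*k^2 + 6*k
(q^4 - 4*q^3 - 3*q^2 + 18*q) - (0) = q^4 - 4*q^3 - 3*q^2 + 18*q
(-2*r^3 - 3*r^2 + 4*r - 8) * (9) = -18*r^3 - 27*r^2 + 36*r - 72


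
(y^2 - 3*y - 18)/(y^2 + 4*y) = (y^2 - 3*y - 18)/(y*(y + 4))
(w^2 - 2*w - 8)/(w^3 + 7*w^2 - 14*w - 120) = (w + 2)/(w^2 + 11*w + 30)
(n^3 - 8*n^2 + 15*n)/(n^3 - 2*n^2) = (n^2 - 8*n + 15)/(n*(n - 2))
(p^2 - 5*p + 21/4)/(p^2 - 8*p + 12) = (p^2 - 5*p + 21/4)/(p^2 - 8*p + 12)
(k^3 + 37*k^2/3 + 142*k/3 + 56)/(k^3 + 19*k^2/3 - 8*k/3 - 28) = (k + 4)/(k - 2)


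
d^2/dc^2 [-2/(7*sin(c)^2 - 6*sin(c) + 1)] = 4*(98*sin(c)^4 - 63*sin(c)^3 - 143*sin(c)^2 + 129*sin(c) - 29)/(7*sin(c)^2 - 6*sin(c) + 1)^3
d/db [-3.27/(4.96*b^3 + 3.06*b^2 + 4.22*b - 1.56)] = (48.6576*b^2 + 20.0124*b + 13.7994)/(4.96*b^3 + 3.06*b^2 + 4.22*b - 1.56)^2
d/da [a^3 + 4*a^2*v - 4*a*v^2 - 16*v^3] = 3*a^2 + 8*a*v - 4*v^2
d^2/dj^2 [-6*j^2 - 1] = -12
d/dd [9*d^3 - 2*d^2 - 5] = d*(27*d - 4)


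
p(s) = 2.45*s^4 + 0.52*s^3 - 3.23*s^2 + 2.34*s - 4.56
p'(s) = 9.8*s^3 + 1.56*s^2 - 6.46*s + 2.34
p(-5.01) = 1380.79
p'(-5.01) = -1158.50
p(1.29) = 0.98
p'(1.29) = 17.64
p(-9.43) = 18623.81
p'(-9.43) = -8015.93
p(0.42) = -4.03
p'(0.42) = 0.63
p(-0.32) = -5.63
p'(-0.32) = 4.25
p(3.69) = 440.45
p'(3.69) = 492.13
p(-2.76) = 95.61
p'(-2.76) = -173.99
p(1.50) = 5.84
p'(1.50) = 29.24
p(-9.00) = 15408.12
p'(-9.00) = -6957.36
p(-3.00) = 143.76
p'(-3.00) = -228.84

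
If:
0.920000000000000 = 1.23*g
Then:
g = 0.75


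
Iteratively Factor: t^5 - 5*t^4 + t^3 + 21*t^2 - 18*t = (t - 3)*(t^4 - 2*t^3 - 5*t^2 + 6*t) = (t - 3)*(t - 1)*(t^3 - t^2 - 6*t) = (t - 3)^2*(t - 1)*(t^2 + 2*t) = (t - 3)^2*(t - 1)*(t + 2)*(t)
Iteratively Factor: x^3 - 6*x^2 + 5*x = (x - 5)*(x^2 - x) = x*(x - 5)*(x - 1)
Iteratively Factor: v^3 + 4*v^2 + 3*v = (v)*(v^2 + 4*v + 3) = v*(v + 3)*(v + 1)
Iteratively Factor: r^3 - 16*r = (r - 4)*(r^2 + 4*r) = (r - 4)*(r + 4)*(r)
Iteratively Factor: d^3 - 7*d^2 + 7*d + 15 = (d + 1)*(d^2 - 8*d + 15) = (d - 5)*(d + 1)*(d - 3)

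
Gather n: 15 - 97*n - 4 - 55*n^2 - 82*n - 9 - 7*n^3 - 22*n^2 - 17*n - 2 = -7*n^3 - 77*n^2 - 196*n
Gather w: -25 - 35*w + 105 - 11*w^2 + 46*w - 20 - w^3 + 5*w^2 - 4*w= -w^3 - 6*w^2 + 7*w + 60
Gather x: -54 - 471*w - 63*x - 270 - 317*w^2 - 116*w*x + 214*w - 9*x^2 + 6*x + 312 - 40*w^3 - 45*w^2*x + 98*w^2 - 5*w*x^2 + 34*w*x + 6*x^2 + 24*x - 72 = -40*w^3 - 219*w^2 - 257*w + x^2*(-5*w - 3) + x*(-45*w^2 - 82*w - 33) - 84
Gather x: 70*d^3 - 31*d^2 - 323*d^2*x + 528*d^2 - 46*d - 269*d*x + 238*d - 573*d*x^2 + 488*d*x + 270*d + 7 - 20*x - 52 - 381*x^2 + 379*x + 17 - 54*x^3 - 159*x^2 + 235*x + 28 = 70*d^3 + 497*d^2 + 462*d - 54*x^3 + x^2*(-573*d - 540) + x*(-323*d^2 + 219*d + 594)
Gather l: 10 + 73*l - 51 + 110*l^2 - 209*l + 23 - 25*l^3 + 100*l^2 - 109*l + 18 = -25*l^3 + 210*l^2 - 245*l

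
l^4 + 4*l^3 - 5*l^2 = l^2*(l - 1)*(l + 5)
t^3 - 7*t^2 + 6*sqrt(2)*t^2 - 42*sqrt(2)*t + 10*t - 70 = (t - 7)*(t + sqrt(2))*(t + 5*sqrt(2))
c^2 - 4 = (c - 2)*(c + 2)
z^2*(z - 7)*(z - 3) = z^4 - 10*z^3 + 21*z^2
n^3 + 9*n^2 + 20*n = n*(n + 4)*(n + 5)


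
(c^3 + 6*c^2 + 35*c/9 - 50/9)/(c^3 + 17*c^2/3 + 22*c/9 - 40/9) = (3*c + 5)/(3*c + 4)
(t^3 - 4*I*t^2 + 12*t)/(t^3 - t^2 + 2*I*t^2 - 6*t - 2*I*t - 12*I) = t*(t - 6*I)/(t^2 - t - 6)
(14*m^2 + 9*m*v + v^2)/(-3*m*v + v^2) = (14*m^2 + 9*m*v + v^2)/(v*(-3*m + v))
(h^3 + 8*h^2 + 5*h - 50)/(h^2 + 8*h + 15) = (h^2 + 3*h - 10)/(h + 3)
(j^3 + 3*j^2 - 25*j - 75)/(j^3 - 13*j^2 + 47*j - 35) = (j^2 + 8*j + 15)/(j^2 - 8*j + 7)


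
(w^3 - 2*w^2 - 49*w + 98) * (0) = 0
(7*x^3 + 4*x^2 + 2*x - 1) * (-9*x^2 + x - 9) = -63*x^5 - 29*x^4 - 77*x^3 - 25*x^2 - 19*x + 9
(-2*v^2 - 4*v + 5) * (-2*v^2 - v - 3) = 4*v^4 + 10*v^3 + 7*v - 15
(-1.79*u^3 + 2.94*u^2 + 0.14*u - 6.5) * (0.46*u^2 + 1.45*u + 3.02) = -0.8234*u^5 - 1.2431*u^4 - 1.0784*u^3 + 6.0918*u^2 - 9.0022*u - 19.63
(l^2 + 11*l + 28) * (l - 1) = l^3 + 10*l^2 + 17*l - 28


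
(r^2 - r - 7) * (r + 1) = r^3 - 8*r - 7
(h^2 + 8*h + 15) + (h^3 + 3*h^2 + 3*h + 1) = h^3 + 4*h^2 + 11*h + 16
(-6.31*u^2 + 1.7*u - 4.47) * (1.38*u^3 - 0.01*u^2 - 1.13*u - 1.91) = -8.7078*u^5 + 2.4091*u^4 + 0.9447*u^3 + 10.1758*u^2 + 1.8041*u + 8.5377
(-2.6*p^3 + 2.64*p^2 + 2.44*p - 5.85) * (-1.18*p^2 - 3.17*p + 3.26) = 3.068*p^5 + 5.1268*p^4 - 19.724*p^3 + 7.7746*p^2 + 26.4989*p - 19.071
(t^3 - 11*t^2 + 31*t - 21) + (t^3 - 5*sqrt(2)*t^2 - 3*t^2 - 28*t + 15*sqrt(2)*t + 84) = 2*t^3 - 14*t^2 - 5*sqrt(2)*t^2 + 3*t + 15*sqrt(2)*t + 63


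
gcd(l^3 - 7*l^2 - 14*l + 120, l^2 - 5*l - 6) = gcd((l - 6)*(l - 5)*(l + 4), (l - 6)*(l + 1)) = l - 6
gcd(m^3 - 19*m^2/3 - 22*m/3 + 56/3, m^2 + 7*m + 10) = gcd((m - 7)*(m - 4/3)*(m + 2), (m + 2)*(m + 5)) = m + 2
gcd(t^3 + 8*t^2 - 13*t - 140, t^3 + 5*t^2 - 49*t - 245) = t^2 + 12*t + 35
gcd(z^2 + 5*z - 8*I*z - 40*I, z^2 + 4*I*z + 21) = 1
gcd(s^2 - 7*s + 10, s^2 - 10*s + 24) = 1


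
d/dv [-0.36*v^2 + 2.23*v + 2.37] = 2.23 - 0.72*v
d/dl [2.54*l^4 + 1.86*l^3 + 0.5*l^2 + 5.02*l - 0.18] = 10.16*l^3 + 5.58*l^2 + 1.0*l + 5.02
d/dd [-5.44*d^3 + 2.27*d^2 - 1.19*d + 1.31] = -16.32*d^2 + 4.54*d - 1.19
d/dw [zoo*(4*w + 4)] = zoo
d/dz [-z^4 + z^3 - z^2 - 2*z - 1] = -4*z^3 + 3*z^2 - 2*z - 2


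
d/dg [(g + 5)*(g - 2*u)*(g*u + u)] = u*(3*g^2 - 4*g*u + 12*g - 12*u + 5)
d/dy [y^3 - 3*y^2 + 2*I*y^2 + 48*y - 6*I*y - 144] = 3*y^2 + y*(-6 + 4*I) + 48 - 6*I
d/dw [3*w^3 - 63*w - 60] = 9*w^2 - 63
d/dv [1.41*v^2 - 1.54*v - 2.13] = 2.82*v - 1.54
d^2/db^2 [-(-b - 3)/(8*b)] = 3/(4*b^3)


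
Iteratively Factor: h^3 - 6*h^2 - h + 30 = (h + 2)*(h^2 - 8*h + 15) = (h - 3)*(h + 2)*(h - 5)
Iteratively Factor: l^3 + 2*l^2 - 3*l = (l + 3)*(l^2 - l) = (l - 1)*(l + 3)*(l)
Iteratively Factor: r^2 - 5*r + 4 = (r - 1)*(r - 4)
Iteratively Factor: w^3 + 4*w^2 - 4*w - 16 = (w + 2)*(w^2 + 2*w - 8) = (w + 2)*(w + 4)*(w - 2)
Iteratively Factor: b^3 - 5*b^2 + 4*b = (b - 4)*(b^2 - b) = (b - 4)*(b - 1)*(b)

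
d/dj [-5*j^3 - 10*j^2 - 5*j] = -15*j^2 - 20*j - 5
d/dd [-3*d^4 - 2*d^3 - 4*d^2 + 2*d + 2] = -12*d^3 - 6*d^2 - 8*d + 2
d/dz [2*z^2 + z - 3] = 4*z + 1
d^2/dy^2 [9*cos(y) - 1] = -9*cos(y)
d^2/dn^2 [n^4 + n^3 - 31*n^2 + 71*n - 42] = 12*n^2 + 6*n - 62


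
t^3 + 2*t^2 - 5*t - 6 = (t - 2)*(t + 1)*(t + 3)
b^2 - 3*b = b*(b - 3)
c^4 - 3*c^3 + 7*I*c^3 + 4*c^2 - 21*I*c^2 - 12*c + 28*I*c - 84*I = (c - 3)*(c - 2*I)*(c + 2*I)*(c + 7*I)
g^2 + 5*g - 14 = (g - 2)*(g + 7)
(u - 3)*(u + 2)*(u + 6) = u^3 + 5*u^2 - 12*u - 36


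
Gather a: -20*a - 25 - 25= -20*a - 50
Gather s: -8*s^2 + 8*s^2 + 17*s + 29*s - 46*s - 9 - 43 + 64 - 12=0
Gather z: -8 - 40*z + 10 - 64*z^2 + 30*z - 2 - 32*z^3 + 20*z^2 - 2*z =-32*z^3 - 44*z^2 - 12*z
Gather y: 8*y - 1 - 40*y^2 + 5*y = -40*y^2 + 13*y - 1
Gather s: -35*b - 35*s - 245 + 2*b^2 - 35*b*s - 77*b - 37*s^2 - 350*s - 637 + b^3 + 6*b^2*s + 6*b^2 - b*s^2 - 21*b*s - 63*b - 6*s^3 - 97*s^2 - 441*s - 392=b^3 + 8*b^2 - 175*b - 6*s^3 + s^2*(-b - 134) + s*(6*b^2 - 56*b - 826) - 1274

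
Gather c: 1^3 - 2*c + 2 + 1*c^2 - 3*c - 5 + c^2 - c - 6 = 2*c^2 - 6*c - 8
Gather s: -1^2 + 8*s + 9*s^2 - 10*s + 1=9*s^2 - 2*s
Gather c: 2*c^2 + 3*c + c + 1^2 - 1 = 2*c^2 + 4*c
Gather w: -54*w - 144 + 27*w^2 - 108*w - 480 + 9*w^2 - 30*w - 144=36*w^2 - 192*w - 768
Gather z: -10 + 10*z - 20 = 10*z - 30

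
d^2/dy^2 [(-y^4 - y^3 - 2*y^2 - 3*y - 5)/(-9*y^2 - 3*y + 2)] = 2*(81*y^6 + 81*y^5 - 27*y^4 + 168*y^3 + 1329*y^2 + 579*y + 161)/(729*y^6 + 729*y^5 - 243*y^4 - 297*y^3 + 54*y^2 + 36*y - 8)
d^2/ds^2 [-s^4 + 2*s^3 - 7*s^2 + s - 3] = -12*s^2 + 12*s - 14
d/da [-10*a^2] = -20*a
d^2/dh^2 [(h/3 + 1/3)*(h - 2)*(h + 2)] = 2*h + 2/3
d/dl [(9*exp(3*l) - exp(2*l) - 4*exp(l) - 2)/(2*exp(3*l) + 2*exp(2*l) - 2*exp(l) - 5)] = (20*exp(4*l) - 20*exp(3*l) - 113*exp(2*l) + 18*exp(l) + 16)*exp(l)/(4*exp(6*l) + 8*exp(5*l) - 4*exp(4*l) - 28*exp(3*l) - 16*exp(2*l) + 20*exp(l) + 25)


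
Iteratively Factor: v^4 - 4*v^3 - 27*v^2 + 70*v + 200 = (v - 5)*(v^3 + v^2 - 22*v - 40) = (v - 5)*(v + 2)*(v^2 - v - 20) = (v - 5)*(v + 2)*(v + 4)*(v - 5)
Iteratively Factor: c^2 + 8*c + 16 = (c + 4)*(c + 4)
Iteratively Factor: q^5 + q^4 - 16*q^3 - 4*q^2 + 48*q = (q)*(q^4 + q^3 - 16*q^2 - 4*q + 48) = q*(q + 2)*(q^3 - q^2 - 14*q + 24) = q*(q + 2)*(q + 4)*(q^2 - 5*q + 6) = q*(q - 2)*(q + 2)*(q + 4)*(q - 3)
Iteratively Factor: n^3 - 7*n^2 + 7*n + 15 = (n - 3)*(n^2 - 4*n - 5) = (n - 5)*(n - 3)*(n + 1)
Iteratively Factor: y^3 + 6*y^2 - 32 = (y + 4)*(y^2 + 2*y - 8) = (y + 4)^2*(y - 2)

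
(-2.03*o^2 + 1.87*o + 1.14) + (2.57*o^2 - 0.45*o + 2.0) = 0.54*o^2 + 1.42*o + 3.14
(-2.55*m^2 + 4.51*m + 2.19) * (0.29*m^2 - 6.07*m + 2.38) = -0.7395*m^4 + 16.7864*m^3 - 32.8096*m^2 - 2.5595*m + 5.2122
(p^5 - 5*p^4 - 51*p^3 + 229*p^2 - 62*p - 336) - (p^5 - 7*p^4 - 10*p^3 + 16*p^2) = 2*p^4 - 41*p^3 + 213*p^2 - 62*p - 336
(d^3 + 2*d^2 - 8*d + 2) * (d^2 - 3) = d^5 + 2*d^4 - 11*d^3 - 4*d^2 + 24*d - 6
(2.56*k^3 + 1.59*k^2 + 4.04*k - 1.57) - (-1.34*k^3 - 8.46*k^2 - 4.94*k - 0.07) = 3.9*k^3 + 10.05*k^2 + 8.98*k - 1.5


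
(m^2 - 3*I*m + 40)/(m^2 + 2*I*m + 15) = (m - 8*I)/(m - 3*I)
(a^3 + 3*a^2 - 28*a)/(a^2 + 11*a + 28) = a*(a - 4)/(a + 4)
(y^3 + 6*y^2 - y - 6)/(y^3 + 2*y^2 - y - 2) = (y + 6)/(y + 2)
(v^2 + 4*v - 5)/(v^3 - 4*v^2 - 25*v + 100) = (v - 1)/(v^2 - 9*v + 20)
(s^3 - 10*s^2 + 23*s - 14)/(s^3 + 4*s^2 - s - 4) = (s^2 - 9*s + 14)/(s^2 + 5*s + 4)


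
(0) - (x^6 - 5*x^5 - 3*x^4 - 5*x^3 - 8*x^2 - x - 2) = -x^6 + 5*x^5 + 3*x^4 + 5*x^3 + 8*x^2 + x + 2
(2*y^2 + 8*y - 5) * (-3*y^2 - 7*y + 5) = -6*y^4 - 38*y^3 - 31*y^2 + 75*y - 25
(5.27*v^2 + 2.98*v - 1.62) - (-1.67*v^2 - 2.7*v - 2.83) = 6.94*v^2 + 5.68*v + 1.21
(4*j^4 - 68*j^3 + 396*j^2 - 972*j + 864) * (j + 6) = 4*j^5 - 44*j^4 - 12*j^3 + 1404*j^2 - 4968*j + 5184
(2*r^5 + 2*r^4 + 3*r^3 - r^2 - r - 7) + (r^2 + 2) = 2*r^5 + 2*r^4 + 3*r^3 - r - 5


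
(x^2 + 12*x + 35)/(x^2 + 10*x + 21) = (x + 5)/(x + 3)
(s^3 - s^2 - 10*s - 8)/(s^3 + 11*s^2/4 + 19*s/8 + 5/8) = 8*(s^2 - 2*s - 8)/(8*s^2 + 14*s + 5)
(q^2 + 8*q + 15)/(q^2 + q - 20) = (q + 3)/(q - 4)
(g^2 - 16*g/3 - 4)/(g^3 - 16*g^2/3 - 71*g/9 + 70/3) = 3*(3*g + 2)/(9*g^2 + 6*g - 35)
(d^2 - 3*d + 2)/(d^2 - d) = (d - 2)/d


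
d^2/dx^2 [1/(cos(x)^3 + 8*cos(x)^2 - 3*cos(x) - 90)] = (9*sin(x)^6 - 88*sin(x)^4*cos(x) - 265*sin(x)^4 + 3026*sin(x)^2 + 329*cos(x)/2 - 393*cos(3*x)/2 - 1312)/((cos(x) - 3)^3*(cos(x) + 5)^3*(cos(x) + 6)^3)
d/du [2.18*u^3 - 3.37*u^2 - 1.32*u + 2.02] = 6.54*u^2 - 6.74*u - 1.32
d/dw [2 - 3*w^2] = -6*w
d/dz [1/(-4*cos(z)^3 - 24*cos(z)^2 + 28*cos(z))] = (-3*sin(z) + 7*sin(z)/cos(z)^2 - 12*tan(z))/(4*(cos(z) - 1)^2*(cos(z) + 7)^2)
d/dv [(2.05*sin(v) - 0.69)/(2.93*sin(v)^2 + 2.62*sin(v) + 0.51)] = (-6.0065*sin(v)^2 + 4.0434*sin(v) + 2.8533)*cos(v)/(8.5849*sin(v)^4 + 15.3532*sin(v)^3 + 9.853*sin(v)^2 + 2.6724*sin(v) + 0.2601)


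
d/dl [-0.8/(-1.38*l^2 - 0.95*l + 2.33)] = (-2.208*l - 0.76)/(1.38*l^2 + 0.95*l - 2.33)^2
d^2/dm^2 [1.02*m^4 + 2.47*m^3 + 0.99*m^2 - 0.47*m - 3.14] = 12.24*m^2 + 14.82*m + 1.98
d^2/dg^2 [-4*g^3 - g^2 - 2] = -24*g - 2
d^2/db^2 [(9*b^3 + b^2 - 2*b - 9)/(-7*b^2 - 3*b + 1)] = 2*(-25*b^3 + 1383*b^2 + 582*b + 149)/(343*b^6 + 441*b^5 + 42*b^4 - 99*b^3 - 6*b^2 + 9*b - 1)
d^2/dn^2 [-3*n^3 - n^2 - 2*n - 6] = -18*n - 2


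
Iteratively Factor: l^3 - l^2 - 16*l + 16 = (l - 1)*(l^2 - 16) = (l - 4)*(l - 1)*(l + 4)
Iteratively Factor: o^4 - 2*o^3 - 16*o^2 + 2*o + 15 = (o - 1)*(o^3 - o^2 - 17*o - 15) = (o - 1)*(o + 1)*(o^2 - 2*o - 15) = (o - 5)*(o - 1)*(o + 1)*(o + 3)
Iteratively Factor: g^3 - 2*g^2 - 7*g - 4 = (g + 1)*(g^2 - 3*g - 4) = (g - 4)*(g + 1)*(g + 1)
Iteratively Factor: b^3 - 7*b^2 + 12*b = (b - 4)*(b^2 - 3*b) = b*(b - 4)*(b - 3)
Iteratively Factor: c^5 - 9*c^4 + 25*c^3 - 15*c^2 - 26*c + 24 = (c - 3)*(c^4 - 6*c^3 + 7*c^2 + 6*c - 8) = (c - 3)*(c - 2)*(c^3 - 4*c^2 - c + 4) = (c - 3)*(c - 2)*(c - 1)*(c^2 - 3*c - 4) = (c - 4)*(c - 3)*(c - 2)*(c - 1)*(c + 1)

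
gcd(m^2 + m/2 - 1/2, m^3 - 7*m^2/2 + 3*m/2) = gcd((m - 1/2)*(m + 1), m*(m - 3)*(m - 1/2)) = m - 1/2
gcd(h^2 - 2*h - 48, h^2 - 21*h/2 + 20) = h - 8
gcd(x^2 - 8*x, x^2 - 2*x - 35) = 1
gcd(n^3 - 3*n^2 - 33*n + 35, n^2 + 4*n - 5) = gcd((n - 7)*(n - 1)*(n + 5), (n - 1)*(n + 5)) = n^2 + 4*n - 5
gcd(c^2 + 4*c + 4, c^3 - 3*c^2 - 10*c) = c + 2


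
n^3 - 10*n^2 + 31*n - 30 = (n - 5)*(n - 3)*(n - 2)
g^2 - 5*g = g*(g - 5)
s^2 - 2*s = s*(s - 2)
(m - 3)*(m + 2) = m^2 - m - 6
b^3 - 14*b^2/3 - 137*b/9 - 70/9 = (b - 7)*(b + 2/3)*(b + 5/3)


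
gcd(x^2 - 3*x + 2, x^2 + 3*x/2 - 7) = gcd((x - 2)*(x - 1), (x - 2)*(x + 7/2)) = x - 2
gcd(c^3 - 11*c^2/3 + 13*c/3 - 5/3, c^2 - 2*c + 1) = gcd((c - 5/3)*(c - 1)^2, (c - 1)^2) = c^2 - 2*c + 1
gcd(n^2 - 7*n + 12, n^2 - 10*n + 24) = n - 4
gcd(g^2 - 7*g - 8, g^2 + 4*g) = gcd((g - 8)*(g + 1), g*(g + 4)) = 1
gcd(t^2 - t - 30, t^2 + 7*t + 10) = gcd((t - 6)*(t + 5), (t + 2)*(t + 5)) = t + 5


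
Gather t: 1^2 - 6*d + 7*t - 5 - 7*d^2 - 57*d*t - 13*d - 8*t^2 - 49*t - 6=-7*d^2 - 19*d - 8*t^2 + t*(-57*d - 42) - 10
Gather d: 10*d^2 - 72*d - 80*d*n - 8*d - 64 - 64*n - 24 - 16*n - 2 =10*d^2 + d*(-80*n - 80) - 80*n - 90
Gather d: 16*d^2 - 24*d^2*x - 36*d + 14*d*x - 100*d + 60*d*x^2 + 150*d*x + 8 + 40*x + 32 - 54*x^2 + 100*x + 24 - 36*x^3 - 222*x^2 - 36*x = d^2*(16 - 24*x) + d*(60*x^2 + 164*x - 136) - 36*x^3 - 276*x^2 + 104*x + 64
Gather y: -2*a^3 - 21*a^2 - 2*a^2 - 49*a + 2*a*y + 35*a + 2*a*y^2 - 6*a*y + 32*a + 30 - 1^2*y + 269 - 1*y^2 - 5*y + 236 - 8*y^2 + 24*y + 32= -2*a^3 - 23*a^2 + 18*a + y^2*(2*a - 9) + y*(18 - 4*a) + 567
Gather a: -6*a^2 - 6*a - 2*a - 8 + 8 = -6*a^2 - 8*a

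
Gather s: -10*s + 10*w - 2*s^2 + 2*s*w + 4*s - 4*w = -2*s^2 + s*(2*w - 6) + 6*w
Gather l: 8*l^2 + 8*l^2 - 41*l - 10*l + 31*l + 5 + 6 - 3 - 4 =16*l^2 - 20*l + 4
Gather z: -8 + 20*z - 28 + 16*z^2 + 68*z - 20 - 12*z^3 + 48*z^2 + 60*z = -12*z^3 + 64*z^2 + 148*z - 56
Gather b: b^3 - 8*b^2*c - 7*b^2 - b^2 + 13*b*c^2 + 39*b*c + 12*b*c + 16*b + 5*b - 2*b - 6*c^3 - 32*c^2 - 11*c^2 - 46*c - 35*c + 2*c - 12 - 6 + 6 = b^3 + b^2*(-8*c - 8) + b*(13*c^2 + 51*c + 19) - 6*c^3 - 43*c^2 - 79*c - 12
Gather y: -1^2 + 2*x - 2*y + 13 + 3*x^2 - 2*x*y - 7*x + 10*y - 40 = 3*x^2 - 5*x + y*(8 - 2*x) - 28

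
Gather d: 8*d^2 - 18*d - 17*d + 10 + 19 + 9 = 8*d^2 - 35*d + 38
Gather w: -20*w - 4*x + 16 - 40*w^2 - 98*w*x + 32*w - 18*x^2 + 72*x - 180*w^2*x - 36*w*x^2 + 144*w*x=w^2*(-180*x - 40) + w*(-36*x^2 + 46*x + 12) - 18*x^2 + 68*x + 16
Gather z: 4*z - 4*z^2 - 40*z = -4*z^2 - 36*z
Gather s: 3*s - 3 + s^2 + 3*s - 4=s^2 + 6*s - 7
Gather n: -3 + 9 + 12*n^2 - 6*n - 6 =12*n^2 - 6*n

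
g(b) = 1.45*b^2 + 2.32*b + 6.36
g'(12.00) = 37.12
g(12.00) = 243.00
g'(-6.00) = -15.08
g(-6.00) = 44.64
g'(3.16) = 11.48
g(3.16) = 28.17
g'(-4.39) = -10.41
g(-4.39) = 24.12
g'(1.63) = 7.05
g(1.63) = 13.99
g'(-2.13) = -3.86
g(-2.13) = 8.00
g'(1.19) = 5.77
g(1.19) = 11.17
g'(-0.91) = -0.32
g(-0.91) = 5.45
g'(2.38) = 9.22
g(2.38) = 20.09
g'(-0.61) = 0.55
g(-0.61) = 5.48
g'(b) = 2.9*b + 2.32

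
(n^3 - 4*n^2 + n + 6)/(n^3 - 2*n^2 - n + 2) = (n - 3)/(n - 1)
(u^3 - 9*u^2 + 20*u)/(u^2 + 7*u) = (u^2 - 9*u + 20)/(u + 7)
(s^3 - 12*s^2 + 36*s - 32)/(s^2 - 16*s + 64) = (s^2 - 4*s + 4)/(s - 8)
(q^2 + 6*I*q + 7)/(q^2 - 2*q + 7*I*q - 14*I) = (q - I)/(q - 2)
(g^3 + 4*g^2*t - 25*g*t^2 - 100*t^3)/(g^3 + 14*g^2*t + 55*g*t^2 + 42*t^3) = (g^3 + 4*g^2*t - 25*g*t^2 - 100*t^3)/(g^3 + 14*g^2*t + 55*g*t^2 + 42*t^3)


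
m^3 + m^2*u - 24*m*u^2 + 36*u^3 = (m - 3*u)*(m - 2*u)*(m + 6*u)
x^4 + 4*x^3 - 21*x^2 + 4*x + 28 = (x - 2)^2*(x + 1)*(x + 7)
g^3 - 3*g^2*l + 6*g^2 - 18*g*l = g*(g + 6)*(g - 3*l)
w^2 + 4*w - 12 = (w - 2)*(w + 6)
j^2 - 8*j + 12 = (j - 6)*(j - 2)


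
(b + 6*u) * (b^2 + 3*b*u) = b^3 + 9*b^2*u + 18*b*u^2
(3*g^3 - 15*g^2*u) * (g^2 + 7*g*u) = 3*g^5 + 6*g^4*u - 105*g^3*u^2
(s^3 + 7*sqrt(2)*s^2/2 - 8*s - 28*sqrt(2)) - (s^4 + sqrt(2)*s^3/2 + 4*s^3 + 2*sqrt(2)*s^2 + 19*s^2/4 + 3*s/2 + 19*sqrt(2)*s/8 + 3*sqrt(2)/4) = -s^4 - 3*s^3 - sqrt(2)*s^3/2 - 19*s^2/4 + 3*sqrt(2)*s^2/2 - 19*s/2 - 19*sqrt(2)*s/8 - 115*sqrt(2)/4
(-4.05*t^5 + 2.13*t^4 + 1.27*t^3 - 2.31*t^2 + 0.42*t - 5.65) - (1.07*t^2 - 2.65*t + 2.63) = -4.05*t^5 + 2.13*t^4 + 1.27*t^3 - 3.38*t^2 + 3.07*t - 8.28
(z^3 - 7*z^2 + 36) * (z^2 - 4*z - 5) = z^5 - 11*z^4 + 23*z^3 + 71*z^2 - 144*z - 180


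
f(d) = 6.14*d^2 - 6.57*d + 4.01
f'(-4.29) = -59.25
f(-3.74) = 114.47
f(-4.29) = 145.20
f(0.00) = 4.01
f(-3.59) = 106.73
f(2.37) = 22.93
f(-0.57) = 9.75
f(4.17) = 83.38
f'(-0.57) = -13.57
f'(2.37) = 22.53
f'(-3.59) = -50.66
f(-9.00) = 560.48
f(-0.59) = 10.02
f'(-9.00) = -117.09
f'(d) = 12.28*d - 6.57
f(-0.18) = 5.39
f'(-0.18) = -8.78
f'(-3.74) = -52.50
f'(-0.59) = -13.82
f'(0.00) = -6.57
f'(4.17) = 44.64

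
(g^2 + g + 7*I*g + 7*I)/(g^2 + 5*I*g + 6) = (g^2 + g + 7*I*g + 7*I)/(g^2 + 5*I*g + 6)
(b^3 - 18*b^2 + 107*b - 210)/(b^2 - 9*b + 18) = (b^2 - 12*b + 35)/(b - 3)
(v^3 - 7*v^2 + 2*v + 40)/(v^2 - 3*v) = (v^3 - 7*v^2 + 2*v + 40)/(v*(v - 3))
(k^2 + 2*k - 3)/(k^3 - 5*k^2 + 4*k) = (k + 3)/(k*(k - 4))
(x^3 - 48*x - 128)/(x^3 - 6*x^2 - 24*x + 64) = (x + 4)/(x - 2)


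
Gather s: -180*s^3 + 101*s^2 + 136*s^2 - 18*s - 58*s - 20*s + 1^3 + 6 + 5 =-180*s^3 + 237*s^2 - 96*s + 12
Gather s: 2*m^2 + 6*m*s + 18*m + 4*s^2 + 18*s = 2*m^2 + 18*m + 4*s^2 + s*(6*m + 18)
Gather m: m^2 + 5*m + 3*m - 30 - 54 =m^2 + 8*m - 84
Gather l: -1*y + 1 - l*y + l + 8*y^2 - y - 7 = l*(1 - y) + 8*y^2 - 2*y - 6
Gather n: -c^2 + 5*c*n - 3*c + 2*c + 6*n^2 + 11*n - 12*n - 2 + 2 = -c^2 - c + 6*n^2 + n*(5*c - 1)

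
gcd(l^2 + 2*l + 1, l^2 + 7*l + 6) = l + 1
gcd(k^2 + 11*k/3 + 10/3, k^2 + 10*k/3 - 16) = 1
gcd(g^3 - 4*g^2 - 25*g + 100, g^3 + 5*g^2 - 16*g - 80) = g^2 + g - 20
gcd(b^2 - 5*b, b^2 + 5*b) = b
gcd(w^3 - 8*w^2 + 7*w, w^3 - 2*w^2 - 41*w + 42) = w^2 - 8*w + 7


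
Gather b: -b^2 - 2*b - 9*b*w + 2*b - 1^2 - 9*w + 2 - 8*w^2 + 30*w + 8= -b^2 - 9*b*w - 8*w^2 + 21*w + 9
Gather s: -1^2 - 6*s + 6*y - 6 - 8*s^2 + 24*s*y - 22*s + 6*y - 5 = -8*s^2 + s*(24*y - 28) + 12*y - 12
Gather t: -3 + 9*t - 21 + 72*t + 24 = 81*t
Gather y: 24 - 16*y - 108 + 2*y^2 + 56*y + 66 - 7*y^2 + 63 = -5*y^2 + 40*y + 45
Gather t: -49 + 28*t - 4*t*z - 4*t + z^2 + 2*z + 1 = t*(24 - 4*z) + z^2 + 2*z - 48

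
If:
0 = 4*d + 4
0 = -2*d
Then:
No Solution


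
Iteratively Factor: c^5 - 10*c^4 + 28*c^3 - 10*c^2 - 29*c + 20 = (c - 5)*(c^4 - 5*c^3 + 3*c^2 + 5*c - 4) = (c - 5)*(c - 1)*(c^3 - 4*c^2 - c + 4) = (c - 5)*(c - 1)*(c + 1)*(c^2 - 5*c + 4) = (c - 5)*(c - 4)*(c - 1)*(c + 1)*(c - 1)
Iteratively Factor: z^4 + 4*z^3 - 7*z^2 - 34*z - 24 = (z + 4)*(z^3 - 7*z - 6) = (z + 1)*(z + 4)*(z^2 - z - 6) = (z + 1)*(z + 2)*(z + 4)*(z - 3)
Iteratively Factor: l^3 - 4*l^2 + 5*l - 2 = (l - 1)*(l^2 - 3*l + 2) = (l - 1)^2*(l - 2)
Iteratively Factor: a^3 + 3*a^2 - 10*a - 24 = (a + 4)*(a^2 - a - 6) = (a + 2)*(a + 4)*(a - 3)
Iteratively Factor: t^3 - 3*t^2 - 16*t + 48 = (t - 3)*(t^2 - 16) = (t - 4)*(t - 3)*(t + 4)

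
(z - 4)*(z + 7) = z^2 + 3*z - 28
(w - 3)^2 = w^2 - 6*w + 9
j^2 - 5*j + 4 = (j - 4)*(j - 1)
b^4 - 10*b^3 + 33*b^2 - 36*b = b*(b - 4)*(b - 3)^2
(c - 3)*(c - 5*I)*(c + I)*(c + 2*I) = c^4 - 3*c^3 - 2*I*c^3 + 13*c^2 + 6*I*c^2 - 39*c + 10*I*c - 30*I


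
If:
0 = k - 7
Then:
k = 7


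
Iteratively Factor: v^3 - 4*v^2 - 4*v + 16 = (v - 4)*(v^2 - 4) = (v - 4)*(v + 2)*(v - 2)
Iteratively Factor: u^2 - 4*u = (u - 4)*(u)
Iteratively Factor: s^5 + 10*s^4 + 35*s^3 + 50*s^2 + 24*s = (s + 3)*(s^4 + 7*s^3 + 14*s^2 + 8*s) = (s + 1)*(s + 3)*(s^3 + 6*s^2 + 8*s) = (s + 1)*(s + 2)*(s + 3)*(s^2 + 4*s) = (s + 1)*(s + 2)*(s + 3)*(s + 4)*(s)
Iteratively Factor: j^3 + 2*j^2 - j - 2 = (j + 1)*(j^2 + j - 2) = (j - 1)*(j + 1)*(j + 2)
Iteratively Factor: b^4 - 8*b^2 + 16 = (b - 2)*(b^3 + 2*b^2 - 4*b - 8) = (b - 2)^2*(b^2 + 4*b + 4) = (b - 2)^2*(b + 2)*(b + 2)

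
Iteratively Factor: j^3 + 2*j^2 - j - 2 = (j - 1)*(j^2 + 3*j + 2) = (j - 1)*(j + 1)*(j + 2)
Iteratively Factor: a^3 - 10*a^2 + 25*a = (a - 5)*(a^2 - 5*a) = a*(a - 5)*(a - 5)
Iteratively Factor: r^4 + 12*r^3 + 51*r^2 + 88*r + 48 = (r + 3)*(r^3 + 9*r^2 + 24*r + 16) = (r + 1)*(r + 3)*(r^2 + 8*r + 16) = (r + 1)*(r + 3)*(r + 4)*(r + 4)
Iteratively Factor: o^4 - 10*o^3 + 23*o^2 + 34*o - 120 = (o + 2)*(o^3 - 12*o^2 + 47*o - 60) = (o - 5)*(o + 2)*(o^2 - 7*o + 12) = (o - 5)*(o - 3)*(o + 2)*(o - 4)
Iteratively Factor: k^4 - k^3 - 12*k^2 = (k + 3)*(k^3 - 4*k^2) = k*(k + 3)*(k^2 - 4*k) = k^2*(k + 3)*(k - 4)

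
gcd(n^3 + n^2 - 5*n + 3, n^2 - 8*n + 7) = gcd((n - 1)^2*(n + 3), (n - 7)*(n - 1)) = n - 1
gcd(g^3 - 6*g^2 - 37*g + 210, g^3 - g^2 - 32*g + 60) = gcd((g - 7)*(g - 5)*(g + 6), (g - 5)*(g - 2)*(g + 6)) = g^2 + g - 30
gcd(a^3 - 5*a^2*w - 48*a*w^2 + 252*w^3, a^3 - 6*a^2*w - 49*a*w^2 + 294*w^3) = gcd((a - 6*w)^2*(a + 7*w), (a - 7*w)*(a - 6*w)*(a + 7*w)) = -a^2 - a*w + 42*w^2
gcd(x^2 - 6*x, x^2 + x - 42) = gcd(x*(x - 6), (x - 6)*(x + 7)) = x - 6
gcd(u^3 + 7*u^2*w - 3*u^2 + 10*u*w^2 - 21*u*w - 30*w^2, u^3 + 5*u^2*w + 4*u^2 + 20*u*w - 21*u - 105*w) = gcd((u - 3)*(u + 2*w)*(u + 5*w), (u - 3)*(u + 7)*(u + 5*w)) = u^2 + 5*u*w - 3*u - 15*w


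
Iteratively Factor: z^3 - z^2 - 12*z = (z + 3)*(z^2 - 4*z) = z*(z + 3)*(z - 4)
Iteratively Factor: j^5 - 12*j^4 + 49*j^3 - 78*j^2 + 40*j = (j - 4)*(j^4 - 8*j^3 + 17*j^2 - 10*j) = (j - 4)*(j - 2)*(j^3 - 6*j^2 + 5*j) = (j - 5)*(j - 4)*(j - 2)*(j^2 - j) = j*(j - 5)*(j - 4)*(j - 2)*(j - 1)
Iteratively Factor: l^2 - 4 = (l + 2)*(l - 2)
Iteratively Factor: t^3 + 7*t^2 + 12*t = (t + 3)*(t^2 + 4*t) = t*(t + 3)*(t + 4)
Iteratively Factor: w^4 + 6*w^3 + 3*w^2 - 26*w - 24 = (w + 4)*(w^3 + 2*w^2 - 5*w - 6) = (w - 2)*(w + 4)*(w^2 + 4*w + 3) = (w - 2)*(w + 1)*(w + 4)*(w + 3)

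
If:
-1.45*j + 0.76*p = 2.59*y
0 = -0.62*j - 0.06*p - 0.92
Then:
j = -0.278394840558939*y - 1.25259763525618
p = 2.87674668577571*y - 2.38982443568613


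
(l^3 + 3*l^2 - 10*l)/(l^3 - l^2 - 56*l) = (-l^2 - 3*l + 10)/(-l^2 + l + 56)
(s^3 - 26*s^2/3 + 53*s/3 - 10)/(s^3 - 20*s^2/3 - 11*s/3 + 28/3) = (3*s^2 - 23*s + 30)/(3*s^2 - 17*s - 28)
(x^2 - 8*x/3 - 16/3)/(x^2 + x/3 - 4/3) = (x - 4)/(x - 1)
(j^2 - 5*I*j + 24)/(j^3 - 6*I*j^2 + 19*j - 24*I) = 1/(j - I)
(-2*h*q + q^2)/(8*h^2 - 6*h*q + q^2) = q/(-4*h + q)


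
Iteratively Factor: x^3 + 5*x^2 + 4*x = (x + 1)*(x^2 + 4*x) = x*(x + 1)*(x + 4)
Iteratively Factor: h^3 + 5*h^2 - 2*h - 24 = (h - 2)*(h^2 + 7*h + 12) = (h - 2)*(h + 3)*(h + 4)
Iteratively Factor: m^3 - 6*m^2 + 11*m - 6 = (m - 3)*(m^2 - 3*m + 2) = (m - 3)*(m - 1)*(m - 2)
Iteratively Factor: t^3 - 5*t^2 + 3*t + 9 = (t + 1)*(t^2 - 6*t + 9) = (t - 3)*(t + 1)*(t - 3)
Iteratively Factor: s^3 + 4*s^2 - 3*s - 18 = (s + 3)*(s^2 + s - 6) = (s - 2)*(s + 3)*(s + 3)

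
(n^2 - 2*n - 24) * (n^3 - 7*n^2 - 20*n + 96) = n^5 - 9*n^4 - 30*n^3 + 304*n^2 + 288*n - 2304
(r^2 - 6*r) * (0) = 0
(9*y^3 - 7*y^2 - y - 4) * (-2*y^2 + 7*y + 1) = -18*y^5 + 77*y^4 - 38*y^3 - 6*y^2 - 29*y - 4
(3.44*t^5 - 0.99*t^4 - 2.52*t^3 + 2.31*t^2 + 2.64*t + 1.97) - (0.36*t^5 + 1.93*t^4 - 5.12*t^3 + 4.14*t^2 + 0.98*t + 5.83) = 3.08*t^5 - 2.92*t^4 + 2.6*t^3 - 1.83*t^2 + 1.66*t - 3.86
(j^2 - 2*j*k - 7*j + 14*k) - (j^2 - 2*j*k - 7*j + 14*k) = 0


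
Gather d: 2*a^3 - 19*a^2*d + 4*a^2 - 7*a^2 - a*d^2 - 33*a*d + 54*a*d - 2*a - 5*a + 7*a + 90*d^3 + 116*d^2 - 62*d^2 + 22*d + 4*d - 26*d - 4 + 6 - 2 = 2*a^3 - 3*a^2 + 90*d^3 + d^2*(54 - a) + d*(-19*a^2 + 21*a)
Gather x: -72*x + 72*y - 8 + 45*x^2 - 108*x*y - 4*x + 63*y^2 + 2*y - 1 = 45*x^2 + x*(-108*y - 76) + 63*y^2 + 74*y - 9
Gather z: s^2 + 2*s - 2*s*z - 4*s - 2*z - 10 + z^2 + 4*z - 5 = s^2 - 2*s + z^2 + z*(2 - 2*s) - 15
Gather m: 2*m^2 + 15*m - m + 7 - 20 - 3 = 2*m^2 + 14*m - 16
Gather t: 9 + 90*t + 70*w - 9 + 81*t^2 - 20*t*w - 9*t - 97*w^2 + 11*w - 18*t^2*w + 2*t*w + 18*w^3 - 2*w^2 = t^2*(81 - 18*w) + t*(81 - 18*w) + 18*w^3 - 99*w^2 + 81*w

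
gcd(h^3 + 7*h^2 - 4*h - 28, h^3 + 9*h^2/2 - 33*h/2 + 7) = h^2 + 5*h - 14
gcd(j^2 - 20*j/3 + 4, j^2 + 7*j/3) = 1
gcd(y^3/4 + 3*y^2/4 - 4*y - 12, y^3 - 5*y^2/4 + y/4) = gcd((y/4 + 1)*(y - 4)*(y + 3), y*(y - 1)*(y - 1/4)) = 1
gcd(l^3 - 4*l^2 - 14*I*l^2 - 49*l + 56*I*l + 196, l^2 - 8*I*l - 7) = l - 7*I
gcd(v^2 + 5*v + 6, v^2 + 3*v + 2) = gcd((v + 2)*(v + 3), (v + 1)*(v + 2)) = v + 2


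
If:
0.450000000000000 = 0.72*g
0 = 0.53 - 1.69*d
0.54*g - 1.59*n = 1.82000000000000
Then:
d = 0.31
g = 0.62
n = -0.93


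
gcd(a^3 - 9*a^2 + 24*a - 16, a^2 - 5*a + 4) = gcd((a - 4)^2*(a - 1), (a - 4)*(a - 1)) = a^2 - 5*a + 4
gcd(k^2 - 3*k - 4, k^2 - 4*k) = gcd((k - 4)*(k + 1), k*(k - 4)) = k - 4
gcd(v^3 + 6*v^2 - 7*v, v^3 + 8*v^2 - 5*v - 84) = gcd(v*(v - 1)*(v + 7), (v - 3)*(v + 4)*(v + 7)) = v + 7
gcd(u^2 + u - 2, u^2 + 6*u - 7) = u - 1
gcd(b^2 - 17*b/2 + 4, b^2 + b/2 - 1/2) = b - 1/2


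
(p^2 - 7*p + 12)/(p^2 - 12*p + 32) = (p - 3)/(p - 8)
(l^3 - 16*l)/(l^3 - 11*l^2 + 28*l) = (l + 4)/(l - 7)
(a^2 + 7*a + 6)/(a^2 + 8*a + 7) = (a + 6)/(a + 7)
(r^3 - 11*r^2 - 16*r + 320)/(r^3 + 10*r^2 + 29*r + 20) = (r^2 - 16*r + 64)/(r^2 + 5*r + 4)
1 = 1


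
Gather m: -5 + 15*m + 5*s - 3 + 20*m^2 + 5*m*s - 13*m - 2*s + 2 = 20*m^2 + m*(5*s + 2) + 3*s - 6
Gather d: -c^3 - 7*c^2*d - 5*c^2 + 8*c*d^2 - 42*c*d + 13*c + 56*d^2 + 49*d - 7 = -c^3 - 5*c^2 + 13*c + d^2*(8*c + 56) + d*(-7*c^2 - 42*c + 49) - 7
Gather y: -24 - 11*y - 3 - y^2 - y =-y^2 - 12*y - 27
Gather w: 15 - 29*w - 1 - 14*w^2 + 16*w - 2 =-14*w^2 - 13*w + 12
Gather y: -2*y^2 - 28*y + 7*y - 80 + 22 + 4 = -2*y^2 - 21*y - 54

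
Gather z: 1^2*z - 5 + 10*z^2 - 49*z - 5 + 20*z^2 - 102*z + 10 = 30*z^2 - 150*z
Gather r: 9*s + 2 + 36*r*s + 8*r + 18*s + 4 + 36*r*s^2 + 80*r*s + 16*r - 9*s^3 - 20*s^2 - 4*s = r*(36*s^2 + 116*s + 24) - 9*s^3 - 20*s^2 + 23*s + 6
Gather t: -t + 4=4 - t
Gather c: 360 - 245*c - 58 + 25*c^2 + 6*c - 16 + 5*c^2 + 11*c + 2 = 30*c^2 - 228*c + 288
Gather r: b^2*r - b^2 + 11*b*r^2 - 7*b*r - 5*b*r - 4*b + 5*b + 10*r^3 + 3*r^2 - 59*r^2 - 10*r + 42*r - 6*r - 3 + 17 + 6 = -b^2 + b + 10*r^3 + r^2*(11*b - 56) + r*(b^2 - 12*b + 26) + 20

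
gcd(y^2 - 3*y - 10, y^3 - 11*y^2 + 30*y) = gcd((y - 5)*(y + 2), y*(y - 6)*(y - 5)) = y - 5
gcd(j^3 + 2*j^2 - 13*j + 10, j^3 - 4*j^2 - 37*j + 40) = j^2 + 4*j - 5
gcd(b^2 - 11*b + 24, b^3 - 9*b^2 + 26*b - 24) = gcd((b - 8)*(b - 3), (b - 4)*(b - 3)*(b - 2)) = b - 3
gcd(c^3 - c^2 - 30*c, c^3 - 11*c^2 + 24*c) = c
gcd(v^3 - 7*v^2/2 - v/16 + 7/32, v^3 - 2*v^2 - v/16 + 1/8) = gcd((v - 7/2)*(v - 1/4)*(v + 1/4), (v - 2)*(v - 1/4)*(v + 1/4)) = v^2 - 1/16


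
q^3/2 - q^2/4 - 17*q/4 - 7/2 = (q/2 + 1/2)*(q - 7/2)*(q + 2)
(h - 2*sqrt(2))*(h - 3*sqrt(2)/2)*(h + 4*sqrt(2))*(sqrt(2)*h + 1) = sqrt(2)*h^4 + 2*h^3 - 43*sqrt(2)*h^2/2 + 26*h + 24*sqrt(2)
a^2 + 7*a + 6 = (a + 1)*(a + 6)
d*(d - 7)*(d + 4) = d^3 - 3*d^2 - 28*d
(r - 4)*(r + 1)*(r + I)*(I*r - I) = I*r^4 - r^3 - 4*I*r^3 + 4*r^2 - I*r^2 + r + 4*I*r - 4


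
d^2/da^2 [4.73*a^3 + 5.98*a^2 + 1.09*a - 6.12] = 28.38*a + 11.96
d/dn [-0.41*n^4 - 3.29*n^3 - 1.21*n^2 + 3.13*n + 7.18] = -1.64*n^3 - 9.87*n^2 - 2.42*n + 3.13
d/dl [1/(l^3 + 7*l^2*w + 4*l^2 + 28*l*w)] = (-3*l^2 - 14*l*w - 8*l - 28*w)/(l^2*(l^2 + 7*l*w + 4*l + 28*w)^2)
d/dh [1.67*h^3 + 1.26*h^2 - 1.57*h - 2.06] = 5.01*h^2 + 2.52*h - 1.57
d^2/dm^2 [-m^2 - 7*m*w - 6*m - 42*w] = -2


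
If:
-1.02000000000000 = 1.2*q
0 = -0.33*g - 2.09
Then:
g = -6.33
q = -0.85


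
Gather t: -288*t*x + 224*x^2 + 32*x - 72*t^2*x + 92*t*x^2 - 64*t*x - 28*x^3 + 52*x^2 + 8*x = -72*t^2*x + t*(92*x^2 - 352*x) - 28*x^3 + 276*x^2 + 40*x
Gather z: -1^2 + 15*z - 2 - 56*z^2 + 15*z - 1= -56*z^2 + 30*z - 4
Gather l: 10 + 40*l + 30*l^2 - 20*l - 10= 30*l^2 + 20*l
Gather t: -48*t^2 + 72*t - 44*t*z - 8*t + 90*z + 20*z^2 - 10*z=-48*t^2 + t*(64 - 44*z) + 20*z^2 + 80*z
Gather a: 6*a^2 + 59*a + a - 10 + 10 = 6*a^2 + 60*a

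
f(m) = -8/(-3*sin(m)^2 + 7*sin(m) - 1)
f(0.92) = -3.00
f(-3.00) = 3.91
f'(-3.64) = -10.53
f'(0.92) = 1.51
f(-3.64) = -4.82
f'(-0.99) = 0.66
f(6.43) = 199.08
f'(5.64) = 1.72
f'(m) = -8*(6*sin(m)*cos(m) - 7*cos(m))/(-3*sin(m)^2 + 7*sin(m) - 1)^2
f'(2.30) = -2.07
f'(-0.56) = 2.23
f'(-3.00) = -14.82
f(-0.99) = 0.89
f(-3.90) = -3.34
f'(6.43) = 30003.10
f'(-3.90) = -2.91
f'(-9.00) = -3.58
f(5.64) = 1.27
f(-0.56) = 1.44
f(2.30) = -3.14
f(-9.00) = 1.82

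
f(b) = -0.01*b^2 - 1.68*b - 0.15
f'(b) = -0.02*b - 1.68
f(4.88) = -8.59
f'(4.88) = -1.78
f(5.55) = -9.78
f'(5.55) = -1.79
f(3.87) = -6.80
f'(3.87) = -1.76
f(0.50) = -0.99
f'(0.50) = -1.69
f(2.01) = -3.57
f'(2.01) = -1.72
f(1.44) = -2.59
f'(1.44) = -1.71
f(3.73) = -6.56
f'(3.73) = -1.75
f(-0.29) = 0.34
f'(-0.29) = -1.67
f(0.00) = -0.15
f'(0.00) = -1.68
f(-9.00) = 14.16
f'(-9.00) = -1.50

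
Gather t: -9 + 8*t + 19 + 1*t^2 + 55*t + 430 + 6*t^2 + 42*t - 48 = 7*t^2 + 105*t + 392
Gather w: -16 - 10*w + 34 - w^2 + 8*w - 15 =-w^2 - 2*w + 3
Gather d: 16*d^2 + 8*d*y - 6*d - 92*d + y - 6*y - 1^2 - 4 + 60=16*d^2 + d*(8*y - 98) - 5*y + 55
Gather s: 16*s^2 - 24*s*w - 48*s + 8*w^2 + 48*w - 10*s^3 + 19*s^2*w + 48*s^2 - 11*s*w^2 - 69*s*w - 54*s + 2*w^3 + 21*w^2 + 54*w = -10*s^3 + s^2*(19*w + 64) + s*(-11*w^2 - 93*w - 102) + 2*w^3 + 29*w^2 + 102*w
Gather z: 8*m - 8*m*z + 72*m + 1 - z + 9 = 80*m + z*(-8*m - 1) + 10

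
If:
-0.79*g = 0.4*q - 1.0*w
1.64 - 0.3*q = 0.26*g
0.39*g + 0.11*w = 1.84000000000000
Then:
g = 3.65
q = 2.31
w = 3.80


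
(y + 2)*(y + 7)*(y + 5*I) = y^3 + 9*y^2 + 5*I*y^2 + 14*y + 45*I*y + 70*I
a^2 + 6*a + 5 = (a + 1)*(a + 5)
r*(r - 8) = r^2 - 8*r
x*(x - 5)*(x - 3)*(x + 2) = x^4 - 6*x^3 - x^2 + 30*x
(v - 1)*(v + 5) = v^2 + 4*v - 5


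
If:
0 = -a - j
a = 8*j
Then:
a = 0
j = 0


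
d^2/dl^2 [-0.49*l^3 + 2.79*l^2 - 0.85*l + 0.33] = 5.58 - 2.94*l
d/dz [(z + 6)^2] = 2*z + 12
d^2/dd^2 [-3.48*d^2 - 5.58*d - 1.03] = -6.96000000000000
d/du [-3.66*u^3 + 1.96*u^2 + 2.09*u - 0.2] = -10.98*u^2 + 3.92*u + 2.09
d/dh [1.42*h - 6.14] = 1.42000000000000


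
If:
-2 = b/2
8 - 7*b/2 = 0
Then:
No Solution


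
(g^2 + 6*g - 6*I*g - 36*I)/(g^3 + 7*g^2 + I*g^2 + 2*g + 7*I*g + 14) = (g^2 + 6*g*(1 - I) - 36*I)/(g^3 + g^2*(7 + I) + g*(2 + 7*I) + 14)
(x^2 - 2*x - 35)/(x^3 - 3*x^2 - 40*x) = (x - 7)/(x*(x - 8))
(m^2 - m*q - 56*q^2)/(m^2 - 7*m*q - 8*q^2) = (m + 7*q)/(m + q)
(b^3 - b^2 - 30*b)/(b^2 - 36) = b*(b + 5)/(b + 6)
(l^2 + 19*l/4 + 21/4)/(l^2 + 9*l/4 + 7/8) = 2*(l + 3)/(2*l + 1)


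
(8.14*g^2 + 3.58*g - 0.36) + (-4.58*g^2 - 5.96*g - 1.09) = 3.56*g^2 - 2.38*g - 1.45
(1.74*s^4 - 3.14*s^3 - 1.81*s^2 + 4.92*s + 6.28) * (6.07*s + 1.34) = 10.5618*s^5 - 16.7282*s^4 - 15.1943*s^3 + 27.439*s^2 + 44.7124*s + 8.4152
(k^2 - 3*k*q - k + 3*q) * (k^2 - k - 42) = k^4 - 3*k^3*q - 2*k^3 + 6*k^2*q - 41*k^2 + 123*k*q + 42*k - 126*q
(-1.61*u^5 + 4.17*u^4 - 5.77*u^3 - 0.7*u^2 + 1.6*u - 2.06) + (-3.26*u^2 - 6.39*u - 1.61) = -1.61*u^5 + 4.17*u^4 - 5.77*u^3 - 3.96*u^2 - 4.79*u - 3.67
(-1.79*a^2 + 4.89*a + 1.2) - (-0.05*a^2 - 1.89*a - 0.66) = -1.74*a^2 + 6.78*a + 1.86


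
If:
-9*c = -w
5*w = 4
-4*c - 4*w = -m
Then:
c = 4/45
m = 32/9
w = 4/5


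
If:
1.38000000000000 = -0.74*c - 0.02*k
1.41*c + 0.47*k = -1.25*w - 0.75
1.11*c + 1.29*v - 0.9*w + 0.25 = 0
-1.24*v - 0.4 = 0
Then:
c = -2.21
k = 12.78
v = -0.32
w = -2.91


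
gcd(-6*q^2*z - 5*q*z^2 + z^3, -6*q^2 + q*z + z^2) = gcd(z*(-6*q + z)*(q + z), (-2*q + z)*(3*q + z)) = 1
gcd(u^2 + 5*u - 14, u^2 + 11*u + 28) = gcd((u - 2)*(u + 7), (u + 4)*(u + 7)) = u + 7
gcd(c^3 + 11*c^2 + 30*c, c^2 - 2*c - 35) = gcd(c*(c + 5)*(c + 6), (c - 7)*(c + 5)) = c + 5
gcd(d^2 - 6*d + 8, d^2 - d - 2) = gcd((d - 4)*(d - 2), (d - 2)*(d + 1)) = d - 2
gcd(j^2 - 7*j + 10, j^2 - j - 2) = j - 2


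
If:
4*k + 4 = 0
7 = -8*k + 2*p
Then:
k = -1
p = -1/2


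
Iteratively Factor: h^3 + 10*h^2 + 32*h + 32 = (h + 4)*(h^2 + 6*h + 8) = (h + 2)*(h + 4)*(h + 4)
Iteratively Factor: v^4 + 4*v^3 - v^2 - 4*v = (v + 1)*(v^3 + 3*v^2 - 4*v) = (v - 1)*(v + 1)*(v^2 + 4*v) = (v - 1)*(v + 1)*(v + 4)*(v)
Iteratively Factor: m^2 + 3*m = (m + 3)*(m)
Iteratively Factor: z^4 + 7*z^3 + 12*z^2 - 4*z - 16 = (z + 4)*(z^3 + 3*z^2 - 4) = (z - 1)*(z + 4)*(z^2 + 4*z + 4) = (z - 1)*(z + 2)*(z + 4)*(z + 2)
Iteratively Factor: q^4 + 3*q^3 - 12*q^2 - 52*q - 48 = (q - 4)*(q^3 + 7*q^2 + 16*q + 12) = (q - 4)*(q + 3)*(q^2 + 4*q + 4) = (q - 4)*(q + 2)*(q + 3)*(q + 2)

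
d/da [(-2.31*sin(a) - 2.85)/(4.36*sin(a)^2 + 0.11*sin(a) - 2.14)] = (10.0716*sin(a)^2 + 24.852*sin(a) + 5.2569)*cos(a)/(19.0096*sin(a)^4 + 0.9592*sin(a)^3 - 18.6487*sin(a)^2 - 0.4708*sin(a) + 4.5796)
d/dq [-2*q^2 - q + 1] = -4*q - 1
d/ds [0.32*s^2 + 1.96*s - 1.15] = 0.64*s + 1.96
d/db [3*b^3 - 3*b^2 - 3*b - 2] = 9*b^2 - 6*b - 3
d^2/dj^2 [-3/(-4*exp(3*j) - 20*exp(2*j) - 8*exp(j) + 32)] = 3*(2*(3*exp(2*j) + 10*exp(j) + 2)^2*exp(j) - (9*exp(2*j) + 20*exp(j) + 2)*(exp(3*j) + 5*exp(2*j) + 2*exp(j) - 8))*exp(j)/(4*(exp(3*j) + 5*exp(2*j) + 2*exp(j) - 8)^3)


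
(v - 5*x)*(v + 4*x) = v^2 - v*x - 20*x^2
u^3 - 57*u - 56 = (u - 8)*(u + 1)*(u + 7)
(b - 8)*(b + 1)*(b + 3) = b^3 - 4*b^2 - 29*b - 24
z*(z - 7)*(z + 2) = z^3 - 5*z^2 - 14*z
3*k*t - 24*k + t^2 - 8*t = (3*k + t)*(t - 8)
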